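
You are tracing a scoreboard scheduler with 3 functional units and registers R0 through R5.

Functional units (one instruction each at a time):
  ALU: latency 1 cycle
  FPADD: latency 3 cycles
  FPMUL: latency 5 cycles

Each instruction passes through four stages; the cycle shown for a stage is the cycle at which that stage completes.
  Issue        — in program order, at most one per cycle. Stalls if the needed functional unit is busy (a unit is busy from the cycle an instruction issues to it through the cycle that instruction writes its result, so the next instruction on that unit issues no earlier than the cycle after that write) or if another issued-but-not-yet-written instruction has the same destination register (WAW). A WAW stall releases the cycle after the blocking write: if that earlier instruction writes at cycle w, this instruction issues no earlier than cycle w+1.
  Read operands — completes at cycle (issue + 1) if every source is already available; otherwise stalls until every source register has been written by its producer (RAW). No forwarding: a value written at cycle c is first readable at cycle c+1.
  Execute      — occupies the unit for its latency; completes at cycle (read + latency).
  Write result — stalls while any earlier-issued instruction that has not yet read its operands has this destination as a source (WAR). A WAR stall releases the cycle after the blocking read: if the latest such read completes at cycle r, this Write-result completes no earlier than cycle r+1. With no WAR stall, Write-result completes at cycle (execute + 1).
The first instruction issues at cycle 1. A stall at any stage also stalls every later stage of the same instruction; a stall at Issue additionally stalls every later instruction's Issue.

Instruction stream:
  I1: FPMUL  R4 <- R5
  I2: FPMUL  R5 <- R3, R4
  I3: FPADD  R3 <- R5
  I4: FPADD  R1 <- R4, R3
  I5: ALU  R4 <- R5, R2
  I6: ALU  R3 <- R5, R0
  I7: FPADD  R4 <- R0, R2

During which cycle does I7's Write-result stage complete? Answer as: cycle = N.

I1 -> (1, 2, 7, 8)
I2 -> (9, 10, 15, 16)  // struct: FPMUL busy until I1 writes@8
I3 -> (10, 17, 20, 21)  // RAW R5: wait I2 write@16
I4 -> (22, 23, 26, 27)  // struct: FPADD busy until I3 writes@21
I5 -> (23, 24, 25, 26)
I6 -> (27, 28, 29, 30)  // struct: ALU busy until I5 writes@26
I7 -> (28, 29, 32, 33)

cycle = 33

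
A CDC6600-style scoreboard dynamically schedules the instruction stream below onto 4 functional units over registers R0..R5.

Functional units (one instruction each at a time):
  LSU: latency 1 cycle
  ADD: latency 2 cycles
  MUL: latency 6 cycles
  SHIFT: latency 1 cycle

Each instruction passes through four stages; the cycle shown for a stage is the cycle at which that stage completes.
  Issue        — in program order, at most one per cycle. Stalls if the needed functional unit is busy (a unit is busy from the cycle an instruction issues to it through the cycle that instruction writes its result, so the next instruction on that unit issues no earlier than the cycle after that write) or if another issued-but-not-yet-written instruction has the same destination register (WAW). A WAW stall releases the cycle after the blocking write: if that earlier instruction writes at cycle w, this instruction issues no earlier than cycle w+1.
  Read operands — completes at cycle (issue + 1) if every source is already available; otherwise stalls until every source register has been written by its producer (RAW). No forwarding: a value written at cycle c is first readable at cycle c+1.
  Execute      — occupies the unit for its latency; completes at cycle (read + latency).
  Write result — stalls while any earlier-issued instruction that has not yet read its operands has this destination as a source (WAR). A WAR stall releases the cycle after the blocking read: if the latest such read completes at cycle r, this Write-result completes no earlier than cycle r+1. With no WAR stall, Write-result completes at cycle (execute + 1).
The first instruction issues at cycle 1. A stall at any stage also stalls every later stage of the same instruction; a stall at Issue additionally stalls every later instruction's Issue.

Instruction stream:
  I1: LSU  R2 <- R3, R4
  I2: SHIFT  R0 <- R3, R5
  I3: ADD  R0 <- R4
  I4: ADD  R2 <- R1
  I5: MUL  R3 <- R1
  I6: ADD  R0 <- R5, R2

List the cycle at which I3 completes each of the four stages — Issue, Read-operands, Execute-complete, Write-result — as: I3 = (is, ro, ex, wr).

c1: issue I1 (LSU)
c2: I1 read-ops; issue I2 (SHIFT)
c3: I1 finished on LSU; I2 read-ops
c4: I1→R2; I2 finished on SHIFT
c5: I2→R0
c6: issue I3 (ADD)
c7: I3 read-ops
c9: I3 finished on ADD
c10: I3→R0
c11: issue I4 (ADD)
c12: I4 read-ops; issue I5 (MUL)
c13: I5 read-ops
c14: I4 finished on ADD
c15: I4→R2
c16: issue I6 (ADD)
c17: I6 read-ops
c19: I5 finished on MUL; I6 finished on ADD
c20: I5→R3; I6→R0

I3 = (6, 7, 9, 10)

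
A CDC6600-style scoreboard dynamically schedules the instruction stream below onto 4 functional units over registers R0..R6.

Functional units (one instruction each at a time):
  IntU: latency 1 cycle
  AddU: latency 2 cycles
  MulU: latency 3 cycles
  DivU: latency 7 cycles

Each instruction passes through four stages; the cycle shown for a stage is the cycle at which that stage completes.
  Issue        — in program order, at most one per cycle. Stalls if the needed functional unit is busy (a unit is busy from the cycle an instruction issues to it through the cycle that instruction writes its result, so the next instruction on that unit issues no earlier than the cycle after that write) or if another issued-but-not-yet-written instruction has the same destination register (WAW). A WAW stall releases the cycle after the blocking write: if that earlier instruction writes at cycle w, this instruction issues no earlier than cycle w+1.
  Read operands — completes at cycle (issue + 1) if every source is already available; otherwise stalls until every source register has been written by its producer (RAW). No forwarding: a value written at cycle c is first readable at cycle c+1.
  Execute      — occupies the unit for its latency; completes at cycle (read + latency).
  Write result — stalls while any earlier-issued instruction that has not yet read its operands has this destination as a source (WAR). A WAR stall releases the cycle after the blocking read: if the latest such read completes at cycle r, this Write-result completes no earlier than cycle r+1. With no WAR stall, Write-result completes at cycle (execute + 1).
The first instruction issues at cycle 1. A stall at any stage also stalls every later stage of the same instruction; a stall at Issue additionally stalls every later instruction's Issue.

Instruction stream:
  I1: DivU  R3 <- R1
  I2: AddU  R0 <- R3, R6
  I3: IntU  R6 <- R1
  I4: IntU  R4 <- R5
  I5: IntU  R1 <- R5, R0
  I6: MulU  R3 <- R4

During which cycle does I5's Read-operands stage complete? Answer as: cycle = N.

[I1] 1/2/9/10
[I2] 2/11/13/14  (RAW R3: wait I1 write@10)
[I3] 3/4/5/12  (WAR R6: wait I2 read@11)
[I4] 13/14/15/16  (struct: IntU busy until I3 writes@12)
[I5] 17/18/19/20  (struct: IntU busy until I4 writes@16)
[I6] 18/19/22/23

cycle = 18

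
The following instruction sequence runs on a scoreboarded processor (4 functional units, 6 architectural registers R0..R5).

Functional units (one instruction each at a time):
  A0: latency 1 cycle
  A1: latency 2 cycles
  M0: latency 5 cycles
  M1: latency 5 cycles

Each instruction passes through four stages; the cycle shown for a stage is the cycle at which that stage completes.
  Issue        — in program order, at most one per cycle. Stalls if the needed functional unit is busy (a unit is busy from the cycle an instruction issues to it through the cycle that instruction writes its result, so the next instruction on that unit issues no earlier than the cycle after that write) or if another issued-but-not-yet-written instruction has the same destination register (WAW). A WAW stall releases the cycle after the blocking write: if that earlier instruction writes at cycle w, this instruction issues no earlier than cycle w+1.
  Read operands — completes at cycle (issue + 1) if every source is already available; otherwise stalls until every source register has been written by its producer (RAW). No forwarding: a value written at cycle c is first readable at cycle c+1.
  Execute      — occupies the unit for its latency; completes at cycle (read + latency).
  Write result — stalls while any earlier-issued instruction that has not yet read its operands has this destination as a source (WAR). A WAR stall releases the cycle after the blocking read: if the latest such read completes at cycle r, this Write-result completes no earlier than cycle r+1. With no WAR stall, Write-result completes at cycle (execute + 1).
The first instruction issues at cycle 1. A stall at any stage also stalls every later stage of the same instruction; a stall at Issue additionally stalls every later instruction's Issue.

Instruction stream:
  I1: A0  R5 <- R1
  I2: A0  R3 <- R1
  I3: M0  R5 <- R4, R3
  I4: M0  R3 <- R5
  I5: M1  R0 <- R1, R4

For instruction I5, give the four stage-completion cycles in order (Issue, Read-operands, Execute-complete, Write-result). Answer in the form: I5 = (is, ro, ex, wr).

I5 = (17, 18, 23, 24)

[1] issue I1 (A0)
[2] I1 read-ops
[3] I1 finished on A0
[4] I1→R5
[5] issue I2 (A0)
[6] I2 read-ops, issue I3 (M0)
[7] I2 finished on A0
[8] I2→R3
[9] I3 read-ops
[14] I3 finished on M0
[15] I3→R5
[16] issue I4 (M0)
[17] I4 read-ops, issue I5 (M1)
[18] I5 read-ops
[22] I4 finished on M0
[23] I4→R3, I5 finished on M1
[24] I5→R0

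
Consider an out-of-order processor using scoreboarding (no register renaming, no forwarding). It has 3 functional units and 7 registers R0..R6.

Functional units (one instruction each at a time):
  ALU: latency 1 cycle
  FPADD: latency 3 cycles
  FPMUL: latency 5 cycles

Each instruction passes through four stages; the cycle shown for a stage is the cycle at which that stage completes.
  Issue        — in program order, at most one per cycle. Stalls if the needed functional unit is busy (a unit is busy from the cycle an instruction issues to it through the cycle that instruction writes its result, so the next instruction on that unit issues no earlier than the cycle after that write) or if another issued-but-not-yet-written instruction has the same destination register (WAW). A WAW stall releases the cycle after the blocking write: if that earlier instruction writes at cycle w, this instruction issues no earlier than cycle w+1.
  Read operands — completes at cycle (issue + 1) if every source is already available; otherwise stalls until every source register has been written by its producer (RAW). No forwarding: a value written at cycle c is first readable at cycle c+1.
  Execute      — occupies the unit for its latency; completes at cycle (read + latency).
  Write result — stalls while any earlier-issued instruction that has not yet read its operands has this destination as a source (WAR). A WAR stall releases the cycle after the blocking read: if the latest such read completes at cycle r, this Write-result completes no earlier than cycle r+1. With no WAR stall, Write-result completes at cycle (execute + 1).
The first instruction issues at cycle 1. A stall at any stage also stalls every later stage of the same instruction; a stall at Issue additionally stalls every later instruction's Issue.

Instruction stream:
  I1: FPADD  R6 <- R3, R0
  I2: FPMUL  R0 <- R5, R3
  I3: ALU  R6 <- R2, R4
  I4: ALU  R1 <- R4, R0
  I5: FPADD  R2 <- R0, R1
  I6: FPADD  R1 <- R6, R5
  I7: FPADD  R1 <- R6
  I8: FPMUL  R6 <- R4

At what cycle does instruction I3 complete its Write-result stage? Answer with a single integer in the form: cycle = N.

cycle = 10

t=1  I1→FPADD
t=2  I1 RO | I2→FPMUL
t=3  I2 RO
t=5  I1 EX
t=6  I1 WR R6
t=7  I3→ALU
t=8  I2 EX | I3 RO
t=9  I2 WR R0 | I3 EX
t=10  I3 WR R6
t=11  I4→ALU
t=12  I4 RO | I5→FPADD
t=13  I4 EX
t=14  I4 WR R1
t=15  I5 RO
t=18  I5 EX
t=19  I5 WR R2
t=20  I6→FPADD
t=21  I6 RO
t=24  I6 EX
t=25  I6 WR R1
t=26  I7→FPADD
t=27  I7 RO | I8→FPMUL
t=28  I8 RO
t=30  I7 EX
t=31  I7 WR R1
t=33  I8 EX
t=34  I8 WR R6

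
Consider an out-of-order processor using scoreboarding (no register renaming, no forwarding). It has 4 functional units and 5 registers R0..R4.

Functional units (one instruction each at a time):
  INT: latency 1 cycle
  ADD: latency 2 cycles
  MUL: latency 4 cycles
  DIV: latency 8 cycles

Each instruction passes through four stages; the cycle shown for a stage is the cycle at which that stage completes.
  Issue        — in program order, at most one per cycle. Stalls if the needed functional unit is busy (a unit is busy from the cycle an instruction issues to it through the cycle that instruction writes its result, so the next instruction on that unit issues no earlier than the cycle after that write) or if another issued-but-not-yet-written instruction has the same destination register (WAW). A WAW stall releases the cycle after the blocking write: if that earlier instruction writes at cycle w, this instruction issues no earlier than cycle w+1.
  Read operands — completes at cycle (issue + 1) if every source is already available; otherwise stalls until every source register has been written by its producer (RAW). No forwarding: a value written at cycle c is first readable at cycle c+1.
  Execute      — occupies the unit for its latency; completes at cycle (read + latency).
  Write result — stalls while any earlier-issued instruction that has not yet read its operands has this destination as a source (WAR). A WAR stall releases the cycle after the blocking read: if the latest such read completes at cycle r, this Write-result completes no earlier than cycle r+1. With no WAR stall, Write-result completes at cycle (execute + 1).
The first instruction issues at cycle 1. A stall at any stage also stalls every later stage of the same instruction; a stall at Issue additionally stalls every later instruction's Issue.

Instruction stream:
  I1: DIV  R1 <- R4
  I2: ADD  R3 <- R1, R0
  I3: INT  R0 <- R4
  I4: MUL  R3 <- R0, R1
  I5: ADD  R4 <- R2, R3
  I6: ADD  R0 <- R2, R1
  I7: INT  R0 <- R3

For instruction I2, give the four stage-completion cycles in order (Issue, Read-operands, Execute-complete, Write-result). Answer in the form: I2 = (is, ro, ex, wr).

[I1] 1/2/10/11
[I2] 2/12/14/15  (RAW R1: wait I1 write@11)
[I3] 3/4/5/13  (WAR R0: wait I2 read@12)
[I4] 16/17/21/22  (WAW R3: wait I2 write@15)
[I5] 17/23/25/26  (RAW R3: wait I4 write@22)
[I6] 27/28/30/31  (struct: ADD busy until I5 writes@26)
[I7] 32/33/34/35  (WAW R0: wait I6 write@31)

I2 = (2, 12, 14, 15)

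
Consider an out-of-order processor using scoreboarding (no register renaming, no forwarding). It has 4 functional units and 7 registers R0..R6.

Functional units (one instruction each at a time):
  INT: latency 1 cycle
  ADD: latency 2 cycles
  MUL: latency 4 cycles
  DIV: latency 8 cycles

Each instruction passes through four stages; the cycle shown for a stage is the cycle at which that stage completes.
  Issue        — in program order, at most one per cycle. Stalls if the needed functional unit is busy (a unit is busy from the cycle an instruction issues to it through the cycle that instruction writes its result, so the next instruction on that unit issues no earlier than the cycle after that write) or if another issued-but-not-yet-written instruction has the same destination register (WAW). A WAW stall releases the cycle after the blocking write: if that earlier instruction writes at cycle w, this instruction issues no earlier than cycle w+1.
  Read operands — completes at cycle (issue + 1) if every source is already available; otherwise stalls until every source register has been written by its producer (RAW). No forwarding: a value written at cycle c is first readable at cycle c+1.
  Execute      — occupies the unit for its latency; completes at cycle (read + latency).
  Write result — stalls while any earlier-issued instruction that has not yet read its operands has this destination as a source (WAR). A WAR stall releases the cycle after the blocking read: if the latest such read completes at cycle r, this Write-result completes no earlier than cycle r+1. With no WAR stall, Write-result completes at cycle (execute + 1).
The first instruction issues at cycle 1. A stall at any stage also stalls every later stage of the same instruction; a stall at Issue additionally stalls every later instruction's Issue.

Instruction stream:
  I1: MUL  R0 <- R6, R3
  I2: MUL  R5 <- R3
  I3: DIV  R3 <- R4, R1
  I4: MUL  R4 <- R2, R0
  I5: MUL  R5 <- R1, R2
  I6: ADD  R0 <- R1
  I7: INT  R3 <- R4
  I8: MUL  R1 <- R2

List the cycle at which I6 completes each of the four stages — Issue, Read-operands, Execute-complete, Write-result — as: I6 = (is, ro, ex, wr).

I6 = (23, 24, 26, 27)

I1 -> (1, 2, 6, 7)
I2 -> (8, 9, 13, 14)  // struct: MUL busy until I1 writes@7
I3 -> (9, 10, 18, 19)
I4 -> (15, 16, 20, 21)  // struct: MUL busy until I2 writes@14
I5 -> (22, 23, 27, 28)  // struct: MUL busy until I4 writes@21
I6 -> (23, 24, 26, 27)
I7 -> (24, 25, 26, 27)
I8 -> (29, 30, 34, 35)  // struct: MUL busy until I5 writes@28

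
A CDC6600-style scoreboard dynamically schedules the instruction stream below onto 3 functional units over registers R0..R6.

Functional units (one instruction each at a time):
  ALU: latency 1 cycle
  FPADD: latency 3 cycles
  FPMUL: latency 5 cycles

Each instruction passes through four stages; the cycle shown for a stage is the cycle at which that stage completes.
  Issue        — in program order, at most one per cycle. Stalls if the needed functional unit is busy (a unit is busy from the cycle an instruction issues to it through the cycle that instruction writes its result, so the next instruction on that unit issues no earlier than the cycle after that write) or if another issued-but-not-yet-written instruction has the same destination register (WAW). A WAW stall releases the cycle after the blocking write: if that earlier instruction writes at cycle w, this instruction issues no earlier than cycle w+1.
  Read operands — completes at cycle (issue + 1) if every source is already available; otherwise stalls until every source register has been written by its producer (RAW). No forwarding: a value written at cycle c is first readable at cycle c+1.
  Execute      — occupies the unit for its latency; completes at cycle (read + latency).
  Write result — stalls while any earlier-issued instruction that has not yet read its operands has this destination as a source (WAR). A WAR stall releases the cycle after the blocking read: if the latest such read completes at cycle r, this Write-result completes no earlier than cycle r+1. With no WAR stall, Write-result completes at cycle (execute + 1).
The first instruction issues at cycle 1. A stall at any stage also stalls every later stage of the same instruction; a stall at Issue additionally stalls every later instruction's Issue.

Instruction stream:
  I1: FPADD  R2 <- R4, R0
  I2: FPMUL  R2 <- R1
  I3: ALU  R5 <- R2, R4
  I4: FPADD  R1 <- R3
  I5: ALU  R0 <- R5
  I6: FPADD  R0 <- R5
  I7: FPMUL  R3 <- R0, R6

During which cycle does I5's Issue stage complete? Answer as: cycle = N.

  I1 | 1 | 2 | 5 | 6
  I2 | 7 | 8 | 13 | 14   WAW R2: wait I1 write@6
  I3 | 8 | 15 | 16 | 17   RAW R2: wait I2 write@14
  I4 | 9 | 10 | 13 | 14
  I5 | 18 | 19 | 20 | 21   struct: ALU busy until I3 writes@17
  I6 | 22 | 23 | 26 | 27   WAW R0: wait I5 write@21
  I7 | 23 | 28 | 33 | 34   RAW R0: wait I6 write@27

cycle = 18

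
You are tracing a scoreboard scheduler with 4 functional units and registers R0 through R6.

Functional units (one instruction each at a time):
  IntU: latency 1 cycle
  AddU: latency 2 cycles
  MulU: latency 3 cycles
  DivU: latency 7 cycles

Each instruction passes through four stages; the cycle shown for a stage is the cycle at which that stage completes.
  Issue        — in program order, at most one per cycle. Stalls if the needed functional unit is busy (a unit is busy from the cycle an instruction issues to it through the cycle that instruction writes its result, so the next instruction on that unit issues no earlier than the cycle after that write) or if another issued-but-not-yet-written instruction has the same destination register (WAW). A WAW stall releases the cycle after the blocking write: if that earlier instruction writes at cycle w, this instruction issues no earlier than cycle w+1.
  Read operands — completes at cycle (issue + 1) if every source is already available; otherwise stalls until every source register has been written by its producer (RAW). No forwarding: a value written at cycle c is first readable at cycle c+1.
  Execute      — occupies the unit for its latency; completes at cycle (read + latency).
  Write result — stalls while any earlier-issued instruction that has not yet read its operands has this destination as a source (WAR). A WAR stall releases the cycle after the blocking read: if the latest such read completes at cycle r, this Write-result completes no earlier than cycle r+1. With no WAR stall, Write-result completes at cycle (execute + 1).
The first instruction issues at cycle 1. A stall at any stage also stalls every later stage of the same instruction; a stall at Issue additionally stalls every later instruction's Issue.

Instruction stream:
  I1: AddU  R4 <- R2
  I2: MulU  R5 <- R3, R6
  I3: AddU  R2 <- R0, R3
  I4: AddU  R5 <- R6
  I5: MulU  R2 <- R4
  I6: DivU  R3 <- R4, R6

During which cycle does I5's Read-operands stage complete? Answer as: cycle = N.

cycle 1: I1 dispatched to AddU
cycle 2: I1 operands ready, I2 dispatched to MulU
cycle 3: I2 operands ready
cycle 4: I1 complete
cycle 5: R4←I1
cycle 6: I2 complete, I3 dispatched to AddU
cycle 7: R5←I2, I3 operands ready
cycle 9: I3 complete
cycle 10: R2←I3
cycle 11: I4 dispatched to AddU
cycle 12: I4 operands ready, I5 dispatched to MulU
cycle 13: I5 operands ready, I6 dispatched to DivU
cycle 14: I4 complete, I6 operands ready
cycle 15: R5←I4
cycle 16: I5 complete
cycle 17: R2←I5
cycle 21: I6 complete
cycle 22: R3←I6

cycle = 13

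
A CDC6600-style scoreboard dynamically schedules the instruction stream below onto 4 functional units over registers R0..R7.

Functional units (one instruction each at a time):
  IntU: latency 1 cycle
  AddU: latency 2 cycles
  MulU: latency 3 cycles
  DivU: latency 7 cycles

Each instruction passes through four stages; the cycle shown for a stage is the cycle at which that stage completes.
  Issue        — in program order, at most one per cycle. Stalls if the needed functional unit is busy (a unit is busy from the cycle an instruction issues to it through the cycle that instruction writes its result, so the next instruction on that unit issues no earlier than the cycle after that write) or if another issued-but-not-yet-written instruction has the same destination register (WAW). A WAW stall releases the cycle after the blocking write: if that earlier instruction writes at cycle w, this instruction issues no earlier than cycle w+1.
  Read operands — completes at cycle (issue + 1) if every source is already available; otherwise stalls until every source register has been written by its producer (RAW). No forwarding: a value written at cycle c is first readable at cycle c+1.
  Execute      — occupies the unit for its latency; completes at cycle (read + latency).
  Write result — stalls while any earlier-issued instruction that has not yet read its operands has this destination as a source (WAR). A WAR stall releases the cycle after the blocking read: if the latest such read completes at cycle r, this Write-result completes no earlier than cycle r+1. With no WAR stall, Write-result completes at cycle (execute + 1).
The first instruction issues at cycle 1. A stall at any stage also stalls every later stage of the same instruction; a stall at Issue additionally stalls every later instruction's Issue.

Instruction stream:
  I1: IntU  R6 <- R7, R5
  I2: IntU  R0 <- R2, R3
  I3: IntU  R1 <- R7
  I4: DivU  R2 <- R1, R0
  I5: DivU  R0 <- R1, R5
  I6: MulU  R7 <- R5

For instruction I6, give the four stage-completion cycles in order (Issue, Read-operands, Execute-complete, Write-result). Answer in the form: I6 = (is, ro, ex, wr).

I6 = (23, 24, 27, 28)

t=1  I1 dispatched to IntU
t=2  I1 operands ready
t=3  I1 complete
t=4  R6←I1
t=5  I2 dispatched to IntU
t=6  I2 operands ready
t=7  I2 complete
t=8  R0←I2
t=9  I3 dispatched to IntU
t=10  I3 operands ready | I4 dispatched to DivU
t=11  I3 complete
t=12  R1←I3
t=13  I4 operands ready
t=20  I4 complete
t=21  R2←I4
t=22  I5 dispatched to DivU
t=23  I5 operands ready | I6 dispatched to MulU
t=24  I6 operands ready
t=27  I6 complete
t=28  R7←I6
t=30  I5 complete
t=31  R0←I5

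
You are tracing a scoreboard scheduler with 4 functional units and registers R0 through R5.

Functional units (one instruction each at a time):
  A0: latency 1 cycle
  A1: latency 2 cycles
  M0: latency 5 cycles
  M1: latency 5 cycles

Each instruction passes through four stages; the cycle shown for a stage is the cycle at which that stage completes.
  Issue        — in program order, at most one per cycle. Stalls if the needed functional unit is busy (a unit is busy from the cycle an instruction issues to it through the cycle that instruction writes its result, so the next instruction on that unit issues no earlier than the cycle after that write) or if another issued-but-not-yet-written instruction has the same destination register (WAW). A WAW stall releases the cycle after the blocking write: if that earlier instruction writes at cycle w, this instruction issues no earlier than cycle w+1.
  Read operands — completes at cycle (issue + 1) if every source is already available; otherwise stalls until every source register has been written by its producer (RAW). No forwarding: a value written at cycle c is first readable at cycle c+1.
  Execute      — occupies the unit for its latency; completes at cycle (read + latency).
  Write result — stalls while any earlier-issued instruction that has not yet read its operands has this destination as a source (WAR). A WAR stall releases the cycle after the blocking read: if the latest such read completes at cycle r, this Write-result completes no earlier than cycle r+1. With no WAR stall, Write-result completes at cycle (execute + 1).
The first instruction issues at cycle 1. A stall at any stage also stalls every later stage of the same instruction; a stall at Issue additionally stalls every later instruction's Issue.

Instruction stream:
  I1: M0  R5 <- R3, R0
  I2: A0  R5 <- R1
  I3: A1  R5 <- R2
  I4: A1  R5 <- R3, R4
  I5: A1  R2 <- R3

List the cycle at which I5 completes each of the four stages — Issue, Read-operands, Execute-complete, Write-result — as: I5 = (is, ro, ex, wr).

I5 = (23, 24, 26, 27)

I1: IS=1 RO=2 EX=7 WR=8
I2: IS=9 RO=10 EX=11 WR=12  [WAW R5: wait I1 write@8]
I3: IS=13 RO=14 EX=16 WR=17  [WAW R5: wait I2 write@12]
I4: IS=18 RO=19 EX=21 WR=22  [struct: A1 busy until I3 writes@17]
I5: IS=23 RO=24 EX=26 WR=27  [struct: A1 busy until I4 writes@22]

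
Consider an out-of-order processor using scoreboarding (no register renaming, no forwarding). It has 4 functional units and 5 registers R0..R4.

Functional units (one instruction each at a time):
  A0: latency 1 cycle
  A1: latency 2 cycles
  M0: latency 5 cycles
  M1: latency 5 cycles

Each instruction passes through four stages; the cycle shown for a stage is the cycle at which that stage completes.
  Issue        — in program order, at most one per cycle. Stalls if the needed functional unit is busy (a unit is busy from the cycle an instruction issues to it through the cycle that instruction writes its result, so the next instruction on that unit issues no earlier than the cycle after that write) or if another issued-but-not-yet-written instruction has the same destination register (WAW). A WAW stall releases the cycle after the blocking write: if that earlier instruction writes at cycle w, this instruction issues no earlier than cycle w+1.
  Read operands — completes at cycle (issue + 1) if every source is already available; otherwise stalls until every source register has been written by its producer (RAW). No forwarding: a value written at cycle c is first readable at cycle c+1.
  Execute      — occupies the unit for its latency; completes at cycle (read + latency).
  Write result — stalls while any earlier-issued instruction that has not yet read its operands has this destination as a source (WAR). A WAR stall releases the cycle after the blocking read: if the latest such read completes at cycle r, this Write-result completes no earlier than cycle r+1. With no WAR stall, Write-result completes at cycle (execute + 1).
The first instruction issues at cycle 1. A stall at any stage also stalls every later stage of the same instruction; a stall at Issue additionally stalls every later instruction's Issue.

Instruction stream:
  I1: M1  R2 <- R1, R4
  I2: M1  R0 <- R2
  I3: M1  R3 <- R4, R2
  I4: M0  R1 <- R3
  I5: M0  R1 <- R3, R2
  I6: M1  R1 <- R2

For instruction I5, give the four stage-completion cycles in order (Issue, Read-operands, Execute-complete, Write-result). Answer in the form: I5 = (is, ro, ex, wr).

[I1] 1/2/7/8
[I2] 9/10/15/16  (struct: M1 busy until I1 writes@8)
[I3] 17/18/23/24  (struct: M1 busy until I2 writes@16)
[I4] 18/25/30/31  (RAW R3: wait I3 write@24)
[I5] 32/33/38/39  (struct: M0 busy until I4 writes@31)
[I6] 40/41/46/47  (WAW R1: wait I5 write@39)

I5 = (32, 33, 38, 39)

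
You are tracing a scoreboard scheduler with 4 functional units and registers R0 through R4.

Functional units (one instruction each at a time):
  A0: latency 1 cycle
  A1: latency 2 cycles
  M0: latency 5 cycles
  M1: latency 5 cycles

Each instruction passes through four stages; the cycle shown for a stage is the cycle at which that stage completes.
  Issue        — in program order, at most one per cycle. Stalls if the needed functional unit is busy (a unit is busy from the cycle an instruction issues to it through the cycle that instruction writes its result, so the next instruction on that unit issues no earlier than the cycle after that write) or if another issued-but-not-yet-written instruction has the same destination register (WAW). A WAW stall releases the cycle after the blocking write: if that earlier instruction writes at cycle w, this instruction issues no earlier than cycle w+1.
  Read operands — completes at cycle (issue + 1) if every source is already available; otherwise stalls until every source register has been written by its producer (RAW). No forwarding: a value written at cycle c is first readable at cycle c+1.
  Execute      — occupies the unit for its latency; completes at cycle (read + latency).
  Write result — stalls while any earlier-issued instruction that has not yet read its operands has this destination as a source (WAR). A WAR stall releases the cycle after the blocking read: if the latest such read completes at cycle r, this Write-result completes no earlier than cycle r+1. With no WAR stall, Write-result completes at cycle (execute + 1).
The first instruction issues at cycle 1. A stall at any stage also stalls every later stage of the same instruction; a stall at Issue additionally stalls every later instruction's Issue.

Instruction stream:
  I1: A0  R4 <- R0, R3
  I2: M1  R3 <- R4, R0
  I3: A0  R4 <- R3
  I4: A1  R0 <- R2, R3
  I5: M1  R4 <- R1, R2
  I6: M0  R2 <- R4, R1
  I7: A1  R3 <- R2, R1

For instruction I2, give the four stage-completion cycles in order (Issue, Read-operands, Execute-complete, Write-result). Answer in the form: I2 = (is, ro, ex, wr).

1) issue 1, read 2, done 3, write 4
2) issue 2, read 5, done 10, write 11  <RAW R4: wait I1 write@4>
3) issue 5, read 12, done 13, write 14  <struct: A0 busy until I1 writes@4 / RAW R3: wait I2 write@11>
4) issue 6, read 12, done 14, write 15  <RAW R3: wait I2 write@11>
5) issue 15, read 16, done 21, write 22  <WAW R4: wait I3 write@14>
6) issue 16, read 23, done 28, write 29  <RAW R4: wait I5 write@22>
7) issue 17, read 30, done 32, write 33  <RAW R2: wait I6 write@29>

I2 = (2, 5, 10, 11)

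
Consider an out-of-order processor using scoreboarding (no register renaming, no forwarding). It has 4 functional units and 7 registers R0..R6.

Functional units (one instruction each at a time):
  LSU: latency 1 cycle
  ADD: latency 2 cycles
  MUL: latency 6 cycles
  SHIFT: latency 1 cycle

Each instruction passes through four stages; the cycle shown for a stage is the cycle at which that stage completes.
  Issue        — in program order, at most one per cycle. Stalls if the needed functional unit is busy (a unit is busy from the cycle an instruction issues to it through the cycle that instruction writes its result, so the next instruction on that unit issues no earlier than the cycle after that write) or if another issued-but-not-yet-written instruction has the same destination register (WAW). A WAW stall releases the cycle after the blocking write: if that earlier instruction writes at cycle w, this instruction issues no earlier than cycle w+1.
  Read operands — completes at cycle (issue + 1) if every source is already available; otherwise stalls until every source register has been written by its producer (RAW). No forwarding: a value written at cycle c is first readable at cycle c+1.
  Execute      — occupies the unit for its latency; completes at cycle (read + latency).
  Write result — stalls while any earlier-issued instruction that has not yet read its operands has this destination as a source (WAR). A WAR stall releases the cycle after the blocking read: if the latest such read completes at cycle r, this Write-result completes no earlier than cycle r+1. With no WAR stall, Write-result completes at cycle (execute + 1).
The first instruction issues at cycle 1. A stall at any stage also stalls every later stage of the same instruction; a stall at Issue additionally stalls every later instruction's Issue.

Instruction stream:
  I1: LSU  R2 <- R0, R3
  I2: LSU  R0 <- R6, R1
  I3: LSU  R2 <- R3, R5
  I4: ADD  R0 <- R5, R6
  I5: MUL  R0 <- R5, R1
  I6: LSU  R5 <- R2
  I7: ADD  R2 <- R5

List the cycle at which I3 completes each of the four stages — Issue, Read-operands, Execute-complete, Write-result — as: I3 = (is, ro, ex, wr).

I3 = (9, 10, 11, 12)

I1 -> (1, 2, 3, 4)
I2 -> (5, 6, 7, 8)  // struct: LSU busy until I1 writes@4
I3 -> (9, 10, 11, 12)  // struct: LSU busy until I2 writes@8
I4 -> (10, 11, 13, 14)
I5 -> (15, 16, 22, 23)  // WAW R0: wait I4 write@14
I6 -> (16, 17, 18, 19)
I7 -> (17, 20, 22, 23)  // RAW R5: wait I6 write@19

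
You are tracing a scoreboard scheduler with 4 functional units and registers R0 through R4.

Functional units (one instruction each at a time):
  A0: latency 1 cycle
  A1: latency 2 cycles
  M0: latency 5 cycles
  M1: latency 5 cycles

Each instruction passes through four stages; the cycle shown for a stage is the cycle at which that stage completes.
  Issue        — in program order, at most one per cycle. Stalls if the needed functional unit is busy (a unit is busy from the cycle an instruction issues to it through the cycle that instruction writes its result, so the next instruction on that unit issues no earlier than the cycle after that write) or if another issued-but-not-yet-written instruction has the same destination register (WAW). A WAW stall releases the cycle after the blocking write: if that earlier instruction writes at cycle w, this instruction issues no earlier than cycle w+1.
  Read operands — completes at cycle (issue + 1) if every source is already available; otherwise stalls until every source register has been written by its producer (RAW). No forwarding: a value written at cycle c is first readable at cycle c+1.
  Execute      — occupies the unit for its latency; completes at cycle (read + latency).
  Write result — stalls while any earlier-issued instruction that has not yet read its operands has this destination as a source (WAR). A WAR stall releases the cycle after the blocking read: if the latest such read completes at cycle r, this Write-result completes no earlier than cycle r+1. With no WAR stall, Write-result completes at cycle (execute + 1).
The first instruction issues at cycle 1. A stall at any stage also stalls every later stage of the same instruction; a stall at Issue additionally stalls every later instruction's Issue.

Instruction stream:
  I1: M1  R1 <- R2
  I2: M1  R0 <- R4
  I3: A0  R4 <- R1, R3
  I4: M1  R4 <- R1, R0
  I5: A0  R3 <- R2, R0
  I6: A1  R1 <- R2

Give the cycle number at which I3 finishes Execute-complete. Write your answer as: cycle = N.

cycle = 12

cycle 1: I1 issues→M1
cycle 2: I1 reads
cycle 7: I1 exec-done
cycle 8: I1 writes R1
cycle 9: I2 issues→M1
cycle 10: I2 reads | I3 issues→A0
cycle 11: I3 reads
cycle 12: I3 exec-done
cycle 13: I3 writes R4
cycle 15: I2 exec-done
cycle 16: I2 writes R0
cycle 17: I4 issues→M1
cycle 18: I4 reads | I5 issues→A0
cycle 19: I5 reads | I6 issues→A1
cycle 20: I5 exec-done | I6 reads
cycle 21: I5 writes R3
cycle 22: I6 exec-done
cycle 23: I4 exec-done | I6 writes R1
cycle 24: I4 writes R4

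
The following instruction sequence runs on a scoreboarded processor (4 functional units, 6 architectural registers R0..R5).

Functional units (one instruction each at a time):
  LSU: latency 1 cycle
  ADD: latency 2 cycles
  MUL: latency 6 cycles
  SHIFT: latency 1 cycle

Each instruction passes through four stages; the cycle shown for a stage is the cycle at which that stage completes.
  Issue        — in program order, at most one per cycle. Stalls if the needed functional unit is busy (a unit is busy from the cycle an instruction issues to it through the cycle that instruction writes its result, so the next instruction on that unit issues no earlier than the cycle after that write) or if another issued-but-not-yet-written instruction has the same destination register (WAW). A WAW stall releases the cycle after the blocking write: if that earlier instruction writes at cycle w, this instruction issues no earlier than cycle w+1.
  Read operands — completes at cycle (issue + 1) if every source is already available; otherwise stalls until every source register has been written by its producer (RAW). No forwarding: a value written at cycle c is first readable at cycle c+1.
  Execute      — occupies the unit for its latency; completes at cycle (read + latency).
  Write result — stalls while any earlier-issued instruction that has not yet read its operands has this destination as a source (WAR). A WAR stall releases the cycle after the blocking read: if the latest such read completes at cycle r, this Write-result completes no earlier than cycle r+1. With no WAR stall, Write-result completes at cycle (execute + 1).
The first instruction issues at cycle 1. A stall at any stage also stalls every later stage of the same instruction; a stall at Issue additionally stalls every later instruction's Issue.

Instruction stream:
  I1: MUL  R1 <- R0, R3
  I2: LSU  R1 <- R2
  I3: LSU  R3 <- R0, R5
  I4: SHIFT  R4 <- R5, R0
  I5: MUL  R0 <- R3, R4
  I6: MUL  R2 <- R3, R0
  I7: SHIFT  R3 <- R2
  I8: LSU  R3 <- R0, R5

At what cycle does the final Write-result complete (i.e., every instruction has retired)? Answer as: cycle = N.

I1: IS=1 RO=2 EX=8 WR=9
I2: IS=10 RO=11 EX=12 WR=13  [WAW R1: wait I1 write@9]
I3: IS=14 RO=15 EX=16 WR=17  [struct: LSU busy until I2 writes@13]
I4: IS=15 RO=16 EX=17 WR=18
I5: IS=16 RO=19 EX=25 WR=26  [RAW R4: wait I4 write@18]
I6: IS=27 RO=28 EX=34 WR=35  [struct: MUL busy until I5 writes@26]
I7: IS=28 RO=36 EX=37 WR=38  [RAW R2: wait I6 write@35]
I8: IS=39 RO=40 EX=41 WR=42  [WAW R3: wait I7 write@38]

cycle = 42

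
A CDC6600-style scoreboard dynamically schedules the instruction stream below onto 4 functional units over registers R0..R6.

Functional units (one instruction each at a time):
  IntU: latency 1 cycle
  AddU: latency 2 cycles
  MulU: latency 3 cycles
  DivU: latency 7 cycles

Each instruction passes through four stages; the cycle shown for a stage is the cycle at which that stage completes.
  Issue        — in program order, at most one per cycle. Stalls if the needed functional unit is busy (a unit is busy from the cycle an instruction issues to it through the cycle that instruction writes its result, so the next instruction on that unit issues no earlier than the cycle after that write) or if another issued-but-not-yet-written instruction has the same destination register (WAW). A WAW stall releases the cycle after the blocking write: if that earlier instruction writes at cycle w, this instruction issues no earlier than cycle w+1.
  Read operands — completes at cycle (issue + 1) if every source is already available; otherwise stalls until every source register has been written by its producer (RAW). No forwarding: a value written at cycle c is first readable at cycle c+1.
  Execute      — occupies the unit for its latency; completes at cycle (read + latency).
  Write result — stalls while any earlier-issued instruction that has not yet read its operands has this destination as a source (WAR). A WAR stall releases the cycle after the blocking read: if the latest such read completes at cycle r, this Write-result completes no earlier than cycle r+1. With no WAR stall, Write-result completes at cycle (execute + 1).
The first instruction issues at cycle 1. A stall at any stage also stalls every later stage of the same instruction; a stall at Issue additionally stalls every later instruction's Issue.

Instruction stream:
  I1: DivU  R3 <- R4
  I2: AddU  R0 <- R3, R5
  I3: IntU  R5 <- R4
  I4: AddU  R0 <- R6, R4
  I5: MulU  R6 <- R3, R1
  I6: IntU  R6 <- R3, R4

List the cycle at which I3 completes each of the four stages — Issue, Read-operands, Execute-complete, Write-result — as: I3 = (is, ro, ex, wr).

I1  is:1  ro:2  ex:9  wr:10
I2  is:2  ro:11  ex:13  wr:14  — RAW R3: wait I1 write@10
I3  is:3  ro:4  ex:5  wr:12  — WAR R5: wait I2 read@11
I4  is:15  ro:16  ex:18  wr:19  — struct: AddU busy until I2 writes@14
I5  is:16  ro:17  ex:20  wr:21
I6  is:22  ro:23  ex:24  wr:25  — WAW R6: wait I5 write@21

I3 = (3, 4, 5, 12)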